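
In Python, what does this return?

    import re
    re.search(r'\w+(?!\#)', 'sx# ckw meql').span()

(0, 1)

A negative assertion filters positions out without eating any characters.
The match spans [0:1] → 's'.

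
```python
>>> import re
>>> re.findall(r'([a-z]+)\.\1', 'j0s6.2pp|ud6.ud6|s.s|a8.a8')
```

['s']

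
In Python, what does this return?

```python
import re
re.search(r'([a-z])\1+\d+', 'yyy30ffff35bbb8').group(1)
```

'y'

`\1` has to match the exact text group 1 already captured.
Unlike `match`, `search` isn't anchored — it looks for the pattern anywhere in the string.
The match spans [0:5] → 'yyy30'.
Captured: group 1 = 'y'.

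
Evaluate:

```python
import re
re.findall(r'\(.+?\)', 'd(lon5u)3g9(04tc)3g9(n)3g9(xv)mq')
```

Lazy quantifiers expand one character at a time until the remainder of the pattern can match.
Scanning left to right: at [1:8] → '(lon5u)'; at [11:17] → '(04tc)'; at [20:23] → '(n)'; at [26:30] → '(xv)'.
No capturing groups, so `findall` returns the 4 full match strings.

['(lon5u)', '(04tc)', '(n)', '(xv)']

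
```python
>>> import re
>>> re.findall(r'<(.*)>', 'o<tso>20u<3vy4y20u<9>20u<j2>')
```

['tso>20u<3vy4y20u<9>20u<j2']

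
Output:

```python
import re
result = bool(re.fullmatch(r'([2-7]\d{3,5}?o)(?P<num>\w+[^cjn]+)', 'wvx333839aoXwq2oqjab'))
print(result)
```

False

Pattern: a character in [2-7], then 3 to 5 of a digit (lazy), then a literal 'o' (captured); then one or more of a word character, then one or more of any character except [cjn] (captured as 'num').
For `fullmatch`, every character of the input must be accounted for by the pattern.
Here there's no way to consume every character, so the call returns None, and `bool(None)` is False.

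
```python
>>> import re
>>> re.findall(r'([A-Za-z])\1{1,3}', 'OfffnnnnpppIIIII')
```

`\1` is not a pattern — it's the concrete string captured by group 1, re-applied verbatim.
Scanning left to right: at [1:4] match 'fff', group 1 = 'f'; at [4:8] match 'nnnn', group 1 = 'n'; at [8:11] match 'ppp', group 1 = 'p'; at [11:15] match 'IIII', group 1 = 'I'.
With a single group, `findall` returns only what that group captured — 4 items.

['f', 'n', 'p', 'I']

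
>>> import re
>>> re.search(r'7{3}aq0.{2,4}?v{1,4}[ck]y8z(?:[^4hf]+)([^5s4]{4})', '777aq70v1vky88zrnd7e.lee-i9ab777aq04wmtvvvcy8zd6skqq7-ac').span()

(29, 56)

Pattern: exactly 3 of a literal '7', then the literal 'aq0', then 2 to 4 of any character (lazy); then 1 to 4 of a literal 'v'; then one of [ck], then the literal 'y8z'; then one or more of any character except [4hf] (non-capturing group); then exactly 4 of any character except [5s4] (captured).
The match spans [29:56] → '777aq04wmtvvvcy8zd6skqq7-ac'.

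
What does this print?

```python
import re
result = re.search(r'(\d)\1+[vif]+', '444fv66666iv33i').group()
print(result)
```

444fv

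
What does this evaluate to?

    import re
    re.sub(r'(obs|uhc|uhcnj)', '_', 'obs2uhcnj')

`|` is ordered: at each position the engine commits to the first alternative that works.
Each match is replaced by '_'.

'_2_nj'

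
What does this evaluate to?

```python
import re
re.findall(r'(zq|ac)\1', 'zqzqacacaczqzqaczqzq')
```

['zq', 'ac', 'zq', 'zq']

After group 1 captures some text, `\1` only succeeds where that same text appears again.
Walking the string: at [0:4] match 'zqzq', group 1 = 'zq'; at [4:8] match 'acac', group 1 = 'ac'; at [10:14] match 'zqzq', group 1 = 'zq'; at [16:20] match 'zqzq', group 1 = 'zq'.
`findall` collects group 1 from each match (4 total).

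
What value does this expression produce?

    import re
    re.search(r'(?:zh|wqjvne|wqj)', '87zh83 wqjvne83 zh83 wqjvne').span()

(2, 4)

`re.search` scans for the first position where the pattern succeeds.
The match spans [2:4] → 'zh'.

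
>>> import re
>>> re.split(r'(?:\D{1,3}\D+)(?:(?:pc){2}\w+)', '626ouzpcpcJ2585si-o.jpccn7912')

['626', '-o.jpccn7912']

The pattern matches 1 to 3 of a non-digit, then one or more of a non-digit (non-capturing group); then the literal 'pc' repeated 2 times, then one or more of a word character (non-capturing group).
Matches to split on: at [3:17] → 'ouzpcpcJ2585si'.
Splitting on the pattern gives 2 pieces.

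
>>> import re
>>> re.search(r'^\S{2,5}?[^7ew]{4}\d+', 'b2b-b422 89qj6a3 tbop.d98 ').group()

This matches anchored at the start of the string; then 2 to 5 of a non-whitespace character (lazy), then exactly 4 of any character except [7ew]; then one or more of a digit.
The `?` after the quantifier makes it lazy — it takes as little as possible before letting the rest of the pattern try.
`re.search` scans for the first position where the pattern succeeds.
The match spans [0:8] → 'b2b-b422'.

'b2b-b422'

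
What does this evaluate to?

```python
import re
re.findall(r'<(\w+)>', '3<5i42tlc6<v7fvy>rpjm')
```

['v7fvy']

One capturing group, so `findall` returns just the captured substring from the one match — 1 in all.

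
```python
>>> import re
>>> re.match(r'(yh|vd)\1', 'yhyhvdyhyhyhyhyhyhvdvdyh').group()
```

'yhyh'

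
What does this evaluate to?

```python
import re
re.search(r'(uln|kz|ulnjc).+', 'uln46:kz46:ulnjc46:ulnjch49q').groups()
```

('uln',)

`re.search` scans for the first position where the pattern succeeds.
The match spans [0:28] → 'uln46:kz46:ulnjc46:ulnjch49q'.
Captured: group 1 = 'uln'.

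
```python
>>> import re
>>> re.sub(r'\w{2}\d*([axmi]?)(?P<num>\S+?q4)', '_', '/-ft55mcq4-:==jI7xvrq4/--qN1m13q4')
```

Pattern: exactly 2 of a word character, then zero or more of a digit; then optionally one of [axmi] (captured); then one or more of a non-whitespace character (lazy), then the literal 'q4' (captured as 'num').
Matches: at [2:10] → 'ft55mcq4'; at [14:22] → 'jI7xvrq4'; at [25:33] → 'qN1m13q4'.
Every occurrence is swapped for '_'.

'/-_-:==_/--_'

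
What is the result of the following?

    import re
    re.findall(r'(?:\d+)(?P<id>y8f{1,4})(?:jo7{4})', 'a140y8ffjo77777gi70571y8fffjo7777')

['y8ff', 'y8fff']

The pattern matches one or more of a digit (non-capturing group); then the literal 'y8', then 1 to 4 of the literal 'f' (captured as 'id'); then the literal 'jo', then exactly 4 of a literal '7' (non-capturing group).
Matches: at [1:14] match '140y8ffjo7777', group 1 = 'y8ff'; at [17:33] match '70571y8fffjo7777', group 1 = 'y8fff'.
With a single group, `findall` returns only what that group captured — 2 items.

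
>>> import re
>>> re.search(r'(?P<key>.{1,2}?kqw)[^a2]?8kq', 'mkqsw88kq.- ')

This matches 1 to 2 of any character (lazy), then the literal 'kqw' (captured as 'key'); then optionally any character except [a2], then the literal '8kq'.
`search` walks the string left to right and returns the first match it finds.
Here the pattern never matches, so the call returns None.

None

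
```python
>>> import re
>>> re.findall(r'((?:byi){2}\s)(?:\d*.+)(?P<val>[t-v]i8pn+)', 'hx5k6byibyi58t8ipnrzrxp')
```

[]

Multiple groups make `findall` return tuples — one 2-tuple for each match.
Nothing in the string satisfies the pattern, so the list is empty.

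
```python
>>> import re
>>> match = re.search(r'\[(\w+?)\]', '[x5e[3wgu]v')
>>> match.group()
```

'[3wgu]'

The match spans [4:10] → '[3wgu]'.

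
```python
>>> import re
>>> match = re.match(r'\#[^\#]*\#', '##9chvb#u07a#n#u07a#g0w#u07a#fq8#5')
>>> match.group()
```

'##'

`match` is anchored at position 0; if the pattern doesn't fit there, it returns None.
The match spans [0:2] → '##'.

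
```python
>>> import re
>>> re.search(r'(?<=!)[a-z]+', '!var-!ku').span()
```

(1, 4)

The lookaround is zero-width — it requires the adjacent text to match without consuming it, so the asserted text isn't part of the match.
`re.search` scans for the first position where the pattern succeeds.
The match spans [1:4] → 'var'.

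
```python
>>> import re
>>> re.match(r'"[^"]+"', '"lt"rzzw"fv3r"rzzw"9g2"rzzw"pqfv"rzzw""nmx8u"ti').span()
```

(0, 4)

With `match`, the pattern is implicitly anchored at the beginning.
The match spans [0:4] → '"lt"'.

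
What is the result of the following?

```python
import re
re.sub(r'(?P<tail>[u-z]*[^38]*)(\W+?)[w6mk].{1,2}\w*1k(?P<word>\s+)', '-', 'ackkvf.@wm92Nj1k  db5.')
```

'-db5.'

The pattern matches zero or more of a character in [u-z], then zero or more of any character except [38] (captured as 'tail'); then one or more of a non-word character (lazy) (captured); then one of [w6mk], then 1 to 2 of any character; then zero or more of a word character, then the literal '1k'; then one or more of whitespace (captured as 'word').
Matches: at [0:18] → 'ackkvf.@wm92Nj1k  '.
Each match is replaced by '-'.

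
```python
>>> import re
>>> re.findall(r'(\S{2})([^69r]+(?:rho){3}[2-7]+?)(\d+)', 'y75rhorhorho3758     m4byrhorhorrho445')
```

A non-greedy quantifier consumes as few characters as it can — just enough that the remainder of the pattern still matches from where it stops; whatever follows it matches normally.
Multiple groups make `findall` return tuples — one 3-tuple for the one match.

[('y7', '5rhorhorho3', '758')]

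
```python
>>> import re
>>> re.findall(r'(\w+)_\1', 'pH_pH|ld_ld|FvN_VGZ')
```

After group 1 captures some text, `\1` only succeeds where that same text appears again.
One capturing group, so `findall` returns just the captured substring from each match — 2 in all.

['pH', 'ld']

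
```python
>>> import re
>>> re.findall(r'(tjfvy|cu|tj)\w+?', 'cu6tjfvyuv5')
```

['cu', 'tjfvy']

Alternation isn't longest-match — the leftmost alternative that fits at this position is chosen.
Matches: at [0:3] match 'cu6', group 1 = 'cu'; at [3:9] match 'tjfvyu', group 1 = 'tjfvy'.
`findall` collects group 1 from each match (2 total).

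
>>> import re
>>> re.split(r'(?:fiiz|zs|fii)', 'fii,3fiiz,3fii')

['', ',3', ',3', '']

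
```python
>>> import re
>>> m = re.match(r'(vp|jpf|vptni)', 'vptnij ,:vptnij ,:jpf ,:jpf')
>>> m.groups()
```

('vp',)

The match spans [0:2] → 'vp'.
Captured: group 1 = 'vp'.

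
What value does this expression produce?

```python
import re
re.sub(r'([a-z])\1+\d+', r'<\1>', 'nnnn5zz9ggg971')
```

A backreference is literal: `\1` must see the identical characters the first group matched.
`\1` in the replacement pulls in group 1's text for each match.

'<n><z><g>'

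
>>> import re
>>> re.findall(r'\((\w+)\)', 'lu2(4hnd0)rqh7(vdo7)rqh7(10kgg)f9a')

['4hnd0', 'vdo7', '10kgg']

With a single group, `findall` returns only what that group captured — 3 items.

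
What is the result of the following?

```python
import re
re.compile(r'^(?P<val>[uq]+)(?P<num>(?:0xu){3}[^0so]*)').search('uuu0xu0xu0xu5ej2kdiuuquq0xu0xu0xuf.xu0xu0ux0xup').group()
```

'uuu0xu0xu0xu5ej2kdiuuquq'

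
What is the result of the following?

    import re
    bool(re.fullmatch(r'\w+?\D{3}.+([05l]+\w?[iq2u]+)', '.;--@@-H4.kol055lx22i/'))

This matches one or more of a word character (lazy), then exactly 3 of a non-digit, then one or more of any character; then one or more of one of [05l], then optionally a word character, then one or more of one of [iq2u] (captured).
For `fullmatch`, every character of the input must be accounted for by the pattern.
Here there's no way to consume every character, so the call returns None, and `bool(None)` is False.

False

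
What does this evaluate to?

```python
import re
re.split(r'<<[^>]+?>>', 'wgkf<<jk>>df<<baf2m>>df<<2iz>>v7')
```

Matches to split on: at [4:10] → '<<jk>>'; at [12:21] → '<<baf2m>>'; at [23:30] → '<<2iz>>'.
`split` removes every match and returns the 4 fragments in between.

['wgkf', 'df', 'df', 'v7']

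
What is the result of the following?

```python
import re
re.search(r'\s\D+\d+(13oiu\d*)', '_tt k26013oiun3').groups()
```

Pattern: whitespace, then one or more of a non-digit, then one or more of a digit; then the literal '13', then the literal 'oiu', then zero or more of a digit (captured).
`re.search` scans for the first position where the pattern succeeds.
The match spans [3:13] → ' k26013oiu'.
Captured: group 1 = '13oiu'.

('13oiu',)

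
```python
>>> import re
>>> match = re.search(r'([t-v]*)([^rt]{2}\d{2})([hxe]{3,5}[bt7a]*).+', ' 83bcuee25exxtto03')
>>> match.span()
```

The pattern matches zero or more of a character in [t-v] (captured); then exactly 2 of any character except [rt], then exactly 2 of a digit (captured); then 3 to 5 of one of [hxe], then zero or more of one of [bt7a] (captured); then one or more of any character.
Unlike `match`, `search` isn't anchored — it looks for the pattern anywhere in the string.
The match spans [5:18] → 'uee25exxtto03'.
Captured: group 1 = 'u', group 2 = 'ee25', group 3 = 'exxtt'.

(5, 18)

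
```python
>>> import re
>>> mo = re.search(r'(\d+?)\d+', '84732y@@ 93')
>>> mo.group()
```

'84732'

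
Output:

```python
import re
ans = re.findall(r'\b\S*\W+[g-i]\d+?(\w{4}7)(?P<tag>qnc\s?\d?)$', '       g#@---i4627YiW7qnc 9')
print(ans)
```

The pattern matches a word boundary (`\b`, zero-width); then zero or more of a non-whitespace character, then one or more of a non-word character; then a character in [g-i]; then one or more of a digit (lazy); then exactly 4 of a word character, then the literal '7' (captured); then the literal 'qnc', then optionally whitespace, then optionally a digit (captured as 'tag'); then anchored at the end.
Walking the string: at [7:27] match 'g#@---i4627YiW7qnc 9', groups = ('7YiW7', 'qnc 9').
2 groups means the one result is a tuple of 2 captured strings — 1 here.

[('7YiW7', 'qnc 9')]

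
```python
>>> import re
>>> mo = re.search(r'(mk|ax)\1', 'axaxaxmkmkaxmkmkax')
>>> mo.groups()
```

('ax',)

The match spans [0:4] → 'axax'.
Captured: group 1 = 'ax'.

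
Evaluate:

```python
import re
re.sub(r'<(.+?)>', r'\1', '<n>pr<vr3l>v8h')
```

'nprvr3lv8h'

Matches: at [0:3] → '<n>'; at [5:11] → '<vr3l>'.
The replacement refers to a captured group, so each match is rewritten using its own captured text.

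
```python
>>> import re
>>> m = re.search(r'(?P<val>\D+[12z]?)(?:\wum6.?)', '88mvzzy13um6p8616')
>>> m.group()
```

'mvzzy13um6p'

The match spans [2:13] → 'mvzzy13um6p'.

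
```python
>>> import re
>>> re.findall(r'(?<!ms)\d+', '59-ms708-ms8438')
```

['59', '08', '438']

A negative assertion filters positions out without eating any characters.
Walking the string: at [0:2] → '59'; at [6:8] → '08'; at [12:15] → '438'.
With no groups in the pattern, `findall` gives back each whole match — 3 here.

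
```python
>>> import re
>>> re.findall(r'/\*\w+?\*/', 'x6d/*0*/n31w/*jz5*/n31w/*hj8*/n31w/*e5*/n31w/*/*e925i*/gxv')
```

['/*0*/', '/*jz5*/', '/*hj8*/', '/*e5*/', '/*e925i*/']

Walking the string: at [3:8] → '/*0*/'; at [12:19] → '/*jz5*/'; at [23:30] → '/*hj8*/'; at [34:40] → '/*e5*/'; at [46:55] → '/*e925i*/'.
With no groups in the pattern, `findall` gives back each whole match — 5 here.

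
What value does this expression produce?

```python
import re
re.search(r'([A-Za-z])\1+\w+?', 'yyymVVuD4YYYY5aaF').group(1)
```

`\1` has to match the exact text group 1 already captured.
`re.search` tries every starting position until one works.
The match spans [0:4] → 'yyym'.
Captured: group 1 = 'y'.

'y'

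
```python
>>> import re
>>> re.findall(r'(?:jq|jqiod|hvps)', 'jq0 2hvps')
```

['jq', 'hvps']

Walking the string: at [0:2] → 'jq'; at [5:9] → 'hvps'.
With no groups in the pattern, `findall` gives back each whole match — 2 here.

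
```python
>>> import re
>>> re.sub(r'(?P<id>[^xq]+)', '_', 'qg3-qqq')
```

'q_qqq'

This matches one or more of any character except [xq] (captured as 'id').
Every occurrence is swapped for '_'.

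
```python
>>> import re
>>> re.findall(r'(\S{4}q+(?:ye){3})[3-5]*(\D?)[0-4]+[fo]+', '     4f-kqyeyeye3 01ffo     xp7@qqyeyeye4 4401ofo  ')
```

[('4f-kqyeyeye', ' '), ('xp7@qqyeyeye', ' ')]

Pattern: exactly 4 of a non-whitespace character, then one or more of a literal 'q', then the literal 'ye' repeated 3 times (captured); then zero or more of a character in [3-5]; then optionally a non-digit (captured); then one or more of a character in [0-4]; then one or more of one of [fo].
Multiple groups make `findall` return tuples — one 2-tuple for each match.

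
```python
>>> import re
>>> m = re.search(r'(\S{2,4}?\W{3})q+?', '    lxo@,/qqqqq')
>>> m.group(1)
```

'lxo@,/'

The match spans [4:11] → 'lxo@,/q'.
Captured: group 1 = 'lxo@,/'.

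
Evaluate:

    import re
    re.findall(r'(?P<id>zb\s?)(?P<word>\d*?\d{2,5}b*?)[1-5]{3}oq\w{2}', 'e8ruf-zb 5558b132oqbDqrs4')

The pattern matches the literal 'zb', then optionally whitespace (captured as 'id'); then zero or more of a digit (lazy), then 2 to 5 of a digit, then zero or more of the literal 'b' (lazy) (captured as 'word'); then exactly 3 of a character in [1-5], then the literal 'oq', then exactly 2 of a word character.
Scanning left to right: at [6:21] match 'zb 5558b132oqbD', groups = ('zb ', '5558b').
2 groups means the one result is a tuple of 2 captured strings — 1 here.

[('zb ', '5558b')]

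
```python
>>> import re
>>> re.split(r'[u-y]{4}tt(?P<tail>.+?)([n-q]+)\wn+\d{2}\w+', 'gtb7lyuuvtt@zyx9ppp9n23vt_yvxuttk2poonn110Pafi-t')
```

['gtb7l', '@zyx9', 'ppp', '-t']

This matches exactly 4 of a character in [u-y], then the literal 'tt'; then one or more of any character (lazy) (captured as 'tail'); then one or more of a character in [n-q] (captured); then a word character; then one or more of a literal 'n', then exactly 2 of a digit, then one or more of a word character.
Matches to split on: at [5:46] → 'yuuvtt@zyx9ppp9n23vt_yvxuttk2poonn110Pafi'.
The group in the pattern means `split` returns the separators' captures alongside the pieces.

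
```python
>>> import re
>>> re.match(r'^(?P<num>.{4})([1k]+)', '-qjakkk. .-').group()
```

This matches anchored at the start of the string; then exactly 4 of any character (captured as 'num'); then one or more of one of [1k] (captured).
`re.match` won't scan ahead — the pattern has to work from the very first character.
The match spans [0:7] → '-qjakkk'.
Captured: group 1 = '-qja', group 2 = 'kkk'.

'-qjakkk'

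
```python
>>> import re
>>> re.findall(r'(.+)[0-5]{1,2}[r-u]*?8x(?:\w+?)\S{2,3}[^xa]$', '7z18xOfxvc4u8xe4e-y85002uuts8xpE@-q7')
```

['7z18xOfxvc4u8xe4e-y8500']

The pattern matches one or more of any character (captured); then 1 to 2 of a character in [0-5], then zero or more of a character in [r-u] (lazy), then the literal '8x'; then one or more of a word character (lazy) (non-capturing group); then 2 to 3 of a non-whitespace character, then any character except [xa]; then anchored at the end.
Scanning left to right: at [0:36] match '7z18xOfxvc4u8xe4e-y85002uuts8xpE@-q7', group 1 = '7z18xOfxvc4u8xe4e-y8500'.
Because there's exactly one group, `findall` drops the full match and keeps group 1 from the one hit.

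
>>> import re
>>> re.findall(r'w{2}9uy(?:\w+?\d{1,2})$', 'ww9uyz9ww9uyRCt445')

This matches exactly 2 of the literal 'w', then the literal '9uy'; then one or more of a word character (lazy), then 1 to 2 of a digit (non-capturing group); then anchored at the end.
With no groups in the pattern, `findall` gives back each whole match — 1 here.

['ww9uyz9ww9uyRCt445']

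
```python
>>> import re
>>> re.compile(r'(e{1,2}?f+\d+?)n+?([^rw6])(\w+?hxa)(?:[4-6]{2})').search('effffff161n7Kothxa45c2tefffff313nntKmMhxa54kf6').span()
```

(0, 20)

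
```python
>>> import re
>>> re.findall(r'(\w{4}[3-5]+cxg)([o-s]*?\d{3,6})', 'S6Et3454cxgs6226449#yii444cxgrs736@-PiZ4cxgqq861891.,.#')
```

[('S6Et3454cxg', 's622644'), ('yii444cxg', 'rs736')]

Pattern: exactly 4 of a word character, then one or more of a character in [3-5], then the literal 'cxg' (captured); then zero or more of a character in [o-s] (lazy), then 3 to 6 of a digit (captured).
With 2 capturing groups, `findall` returns a 2-tuple per match.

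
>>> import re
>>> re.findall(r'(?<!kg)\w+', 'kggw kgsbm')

A negative assertion filters positions out without eating any characters.
Scanning left to right: at [0:4] → 'kggw'; at [5:10] → 'kgsbm'.
`findall` yields the raw match text (2 of them) because the pattern has no groups.

['kggw', 'kgsbm']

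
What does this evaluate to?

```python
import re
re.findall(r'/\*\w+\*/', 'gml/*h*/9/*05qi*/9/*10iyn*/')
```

['/*h*/', '/*05qi*/', '/*10iyn*/']

Matches: at [3:8] → '/*h*/'; at [9:17] → '/*05qi*/'; at [18:27] → '/*10iyn*/'.
`findall` yields the raw match text (3 of them) because the pattern has no groups.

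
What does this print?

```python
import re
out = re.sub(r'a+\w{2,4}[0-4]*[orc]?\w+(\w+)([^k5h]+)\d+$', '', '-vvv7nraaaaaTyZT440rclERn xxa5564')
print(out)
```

-vvv7nr

The pattern matches one or more of a literal 'a', then 2 to 4 of a word character; then zero or more of a character in [0-4], then optionally one of [orc], then one or more of a word character; then one or more of a word character (captured); then one or more of any character except [k5h] (captured); then one or more of a digit; then anchored at the end.
`sub` substitutes '' at each match site.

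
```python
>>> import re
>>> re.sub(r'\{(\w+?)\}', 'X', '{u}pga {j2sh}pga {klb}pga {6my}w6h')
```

'Xpga Xpga Xpga Xw6h'

Matches: at [0:3] → '{u}'; at [7:13] → '{j2sh}'; at [17:22] → '{klb}'; at [26:31] → '{6my}'.
Each match is replaced by 'X'.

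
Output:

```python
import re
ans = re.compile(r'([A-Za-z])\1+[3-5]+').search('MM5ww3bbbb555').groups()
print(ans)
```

The match spans [0:3] → 'MM5'.
Captured: group 1 = 'M'.

('M',)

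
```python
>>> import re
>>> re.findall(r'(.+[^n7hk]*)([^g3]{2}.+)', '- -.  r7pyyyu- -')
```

[('- -.  r7pyyyu', '- -')]

Multiple groups make `findall` return tuples — one 2-tuple for the one match.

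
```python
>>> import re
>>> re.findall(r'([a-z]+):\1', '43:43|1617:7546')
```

`findall` collects group 1 from each match (0 total).
Nothing in the string satisfies the pattern, so the list is empty.

[]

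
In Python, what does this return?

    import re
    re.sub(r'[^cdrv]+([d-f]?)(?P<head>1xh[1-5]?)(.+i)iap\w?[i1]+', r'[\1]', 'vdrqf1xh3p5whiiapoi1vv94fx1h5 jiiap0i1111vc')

'vdr[]vc'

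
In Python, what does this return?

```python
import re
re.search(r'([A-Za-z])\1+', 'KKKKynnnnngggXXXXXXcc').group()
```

'KKKK'

`\1` has to match the exact text group 1 already captured.
`search` walks the string left to right and returns the first match it finds.
The match spans [0:4] → 'KKKK'.
Captured: group 1 = 'K'.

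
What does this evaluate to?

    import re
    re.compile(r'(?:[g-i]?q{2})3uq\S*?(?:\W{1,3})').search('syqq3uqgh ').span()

(2, 10)

Pattern: optionally a character in [g-i], then exactly 2 of a literal 'q' (non-capturing group); then the literal '3uq', then zero or more of a non-whitespace character (lazy); then 1 to 3 of a non-word character (non-capturing group).
Unlike `match`, `search` isn't anchored — it looks for the pattern anywhere in the string.
The match spans [2:10] → 'qq3uqgh '.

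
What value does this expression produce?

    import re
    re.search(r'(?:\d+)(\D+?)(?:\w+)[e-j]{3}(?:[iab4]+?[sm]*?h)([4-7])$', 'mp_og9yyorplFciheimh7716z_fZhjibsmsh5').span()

The pattern matches one or more of a digit (non-capturing group); then one or more of a non-digit (lazy) (captured); then one or more of a word character (non-capturing group); then exactly 3 of a character in [e-j]; then one or more of one of [iab4] (lazy), then zero or more of one of [sm] (lazy), then a literal 'h' (non-capturing group); then a character in [4-7] (captured); then anchored at the end.
The match spans [5:37] → '9yyorplFciheimh7716z_fZhjibsmsh5'.

(5, 37)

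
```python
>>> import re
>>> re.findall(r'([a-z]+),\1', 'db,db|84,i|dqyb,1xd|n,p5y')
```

['db']

A backreference is literal: `\1` must see the identical characters the first group matched.
Walking the string: at [0:5] match 'db,db', group 1 = 'db'.
`findall` collects group 1 from the one match (1 total).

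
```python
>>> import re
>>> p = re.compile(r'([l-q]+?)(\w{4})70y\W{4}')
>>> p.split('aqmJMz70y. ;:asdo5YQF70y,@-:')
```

Pattern: one or more of a character in [l-q] (lazy) (captured); then exactly 4 of a word character (captured); then the literal '70y', then exactly 4 of a non-word character.
Because the pattern has a capturing group, `split` also inserts each captured text between the pieces.

['a', 'q', 'mJMz', 'asd', 'o', '5YQF', '']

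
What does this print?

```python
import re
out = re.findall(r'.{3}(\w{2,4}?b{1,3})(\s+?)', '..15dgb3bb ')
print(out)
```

This matches exactly 3 of any character; then 2 to 4 of a word character (lazy), then 1 to 3 of a literal 'b' (captured); then one or more of whitespace (lazy) (captured).
`findall` packs the 2 group values into a tuple for every match.

[('dgb3bb', ' ')]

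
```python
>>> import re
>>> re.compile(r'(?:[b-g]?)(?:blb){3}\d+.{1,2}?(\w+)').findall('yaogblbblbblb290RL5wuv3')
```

['L5wuv3']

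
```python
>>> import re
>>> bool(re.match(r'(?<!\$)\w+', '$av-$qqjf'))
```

False

`re.match` won't scan ahead — the pattern has to work from the very first character.
Here the pattern fails at index 0, so the call returns None, and `bool(None)` is False.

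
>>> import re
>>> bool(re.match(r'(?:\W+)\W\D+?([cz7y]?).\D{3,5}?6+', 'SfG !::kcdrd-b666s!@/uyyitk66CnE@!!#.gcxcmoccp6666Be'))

False

`match` is anchored at position 0; if the pattern doesn't fit there, it returns None.
Here the string doesn't start with a match, so the call returns None, and `bool(None)` is False.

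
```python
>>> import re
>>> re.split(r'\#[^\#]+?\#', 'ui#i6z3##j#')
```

['ui', '', '']

Matches to split on: at [2:8] → '#i6z3#'; at [8:11] → '#j#'.
`split` removes every match and returns the 3 fragments in between.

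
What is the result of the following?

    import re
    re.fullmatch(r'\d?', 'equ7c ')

The pattern matches optionally a digit.
`re.fullmatch` is like wrapping the pattern in `^…$` (in single-line mode).
Here the string isn't matched end-to-end, so the call returns None.

None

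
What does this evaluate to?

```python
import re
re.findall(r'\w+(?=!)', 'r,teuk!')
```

['teuk']

Because the assertion is zero-width, the text it checks is not consumed and won't appear in the result.
Matches: at [2:6] → 'teuk'.
`findall` yields the raw match text (1 of them) because the pattern has no groups.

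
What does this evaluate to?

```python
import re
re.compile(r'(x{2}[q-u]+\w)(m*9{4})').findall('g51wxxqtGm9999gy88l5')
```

[('xxqtG', 'm9999')]

The pattern matches exactly 2 of the literal 'x', then one or more of a character in [q-u], then a word character (captured); then zero or more of the literal 'm', then exactly 4 of the literal '9' (captured).
Walking the string: at [4:14] match 'xxqtGm9999', groups = ('xxqtG', 'm9999').
With 2 capturing groups, `findall` returns a 2-tuple per match.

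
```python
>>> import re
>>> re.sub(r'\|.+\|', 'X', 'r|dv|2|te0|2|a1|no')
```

Matches: at [1:16] → '|dv|2|te0|2|a1|'.
Each match is replaced by 'X'.

'rXno'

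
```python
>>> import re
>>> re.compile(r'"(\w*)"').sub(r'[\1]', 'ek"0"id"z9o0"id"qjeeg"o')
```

'ek[0]id[z9o0]id[qjeeg]o'

Matches: at [2:5] → '"0"'; at [7:13] → '"z9o0"'; at [15:22] → '"qjeeg"'.
`\1` in the replacement pulls in group 1's text for each match.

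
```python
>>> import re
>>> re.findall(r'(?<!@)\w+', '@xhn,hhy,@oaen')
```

The negative lookahead/lookbehind blocks any match where the forbidden context is present.
Scanning left to right: at [2:4] → 'hn'; at [5:8] → 'hhy'; at [11:14] → 'aen'.
Since nothing is captured, `findall` lists the 3 matched substrings directly.

['hn', 'hhy', 'aen']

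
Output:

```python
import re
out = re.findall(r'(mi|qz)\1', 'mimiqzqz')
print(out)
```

['mi', 'qz']

The backreference `\1` re-matches whatever the first group consumed, character for character.
Because there's exactly one group, `findall` drops the full match and keeps group 1 from each hit.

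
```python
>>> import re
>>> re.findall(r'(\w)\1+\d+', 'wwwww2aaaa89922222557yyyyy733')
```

['w', 'a', 'y']

After group 1 captures some text, `\1` only succeeds where that same text appears again.
One capturing group, so `findall` returns just the captured substring from each match — 3 in all.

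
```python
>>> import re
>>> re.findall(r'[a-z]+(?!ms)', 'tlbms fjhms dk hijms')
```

['tlbms', 'fjhms', 'dk', 'hijms']

The negative lookaround is zero-width — it rules out positions where the adjacent text would match, without consuming anything.
Matches: at [0:5] → 'tlbms'; at [6:11] → 'fjhms'; at [12:14] → 'dk'; at [15:20] → 'hijms'.
With no groups in the pattern, `findall` gives back each whole match — 4 here.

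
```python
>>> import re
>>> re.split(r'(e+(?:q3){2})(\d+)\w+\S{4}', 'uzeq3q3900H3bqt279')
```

['uz', 'eq3q3', '900', '']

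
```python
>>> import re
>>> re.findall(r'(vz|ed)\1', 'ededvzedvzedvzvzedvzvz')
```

['ed', 'vz', 'vz']

`\1` has to match the exact text group 1 already captured.
Walking the string: at [0:4] match 'eded', group 1 = 'ed'; at [12:16] match 'vzvz', group 1 = 'vz'; at [18:22] match 'vzvz', group 1 = 'vz'.
With a single group, `findall` returns only what that group captured — 3 items.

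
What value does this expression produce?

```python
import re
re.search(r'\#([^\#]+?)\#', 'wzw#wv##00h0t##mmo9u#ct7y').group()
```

'#wv#'

`re.search` tries every starting position until one works.
The match spans [3:7] → '#wv#'.
Captured: group 1 = 'wv'.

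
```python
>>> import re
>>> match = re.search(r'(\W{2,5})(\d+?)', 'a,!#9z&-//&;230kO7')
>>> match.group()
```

Pattern: 2 to 5 of a non-word character (captured); then one or more of a digit (lazy) (captured).
The match spans [1:5] → ',!#9'.

',!#9'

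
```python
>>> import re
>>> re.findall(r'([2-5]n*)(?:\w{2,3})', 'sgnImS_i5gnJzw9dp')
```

Pattern: a character in [2-5], then zero or more of the literal 'n' (captured); then 2 to 3 of a word character (non-capturing group).
Matches: at [8:12] match '5gnJ', group 1 = '5'.
One capturing group, so `findall` returns just the captured substring from the one match — 1 in all.

['5']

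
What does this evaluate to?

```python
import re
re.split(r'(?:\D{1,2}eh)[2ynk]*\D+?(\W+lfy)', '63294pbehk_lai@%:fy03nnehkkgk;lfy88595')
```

['63294pbehk_lai@%:fy03', ';lfy', '88595']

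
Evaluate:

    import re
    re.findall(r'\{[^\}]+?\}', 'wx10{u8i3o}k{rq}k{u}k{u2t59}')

With no groups in the pattern, `findall` gives back each whole match — 4 here.

['{u8i3o}', '{rq}', '{u}', '{u2t59}']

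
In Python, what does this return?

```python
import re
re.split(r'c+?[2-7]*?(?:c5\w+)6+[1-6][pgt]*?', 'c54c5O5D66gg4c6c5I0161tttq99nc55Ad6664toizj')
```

['', 'toizj']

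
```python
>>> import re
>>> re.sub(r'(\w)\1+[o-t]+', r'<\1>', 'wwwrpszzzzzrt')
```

A backreference is literal: `\1` must see the identical characters the first group matched.
Matches: at [0:6] → 'wwwrps'; at [6:13] → 'zzzzzrt'.
Each match is replaced using the text its own group 1 captured.

'<w><z>'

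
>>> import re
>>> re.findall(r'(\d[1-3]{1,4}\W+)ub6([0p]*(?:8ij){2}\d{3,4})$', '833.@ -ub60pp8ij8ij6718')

With 2 capturing groups, `findall` returns a 2-tuple per match.

[('833.@ -', '0pp8ij8ij6718')]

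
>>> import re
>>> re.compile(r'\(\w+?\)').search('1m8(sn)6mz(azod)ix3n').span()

The match spans [3:7] → '(sn)'.

(3, 7)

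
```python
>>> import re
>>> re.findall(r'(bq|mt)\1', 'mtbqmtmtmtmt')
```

The backreference `\1` re-matches whatever the first group consumed, character for character.
`findall` collects group 1 from each match (2 total).

['mt', 'mt']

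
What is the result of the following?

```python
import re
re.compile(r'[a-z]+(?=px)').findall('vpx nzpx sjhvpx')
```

['v', 'nz', 'sjhv']

The positive lookaround only admits positions where the adjacent text matches; those characters stay outside the span.
With no groups in the pattern, `findall` gives back each whole match — 3 here.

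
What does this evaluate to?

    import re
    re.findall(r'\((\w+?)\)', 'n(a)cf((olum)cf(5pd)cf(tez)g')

['a', 'olum', '5pd', 'tez']

`findall` collects group 1 from each match (4 total).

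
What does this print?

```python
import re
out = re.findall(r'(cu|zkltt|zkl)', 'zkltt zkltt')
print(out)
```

Alternation tries branches left to right and keeps the first one that lets the overall match succeed at that position.
Scanning left to right: at [0:5] match 'zkltt', group 1 = 'zkltt'; at [6:11] match 'zkltt', group 1 = 'zkltt'.
One capturing group, so `findall` returns just the captured substring from each match — 2 in all.

['zkltt', 'zkltt']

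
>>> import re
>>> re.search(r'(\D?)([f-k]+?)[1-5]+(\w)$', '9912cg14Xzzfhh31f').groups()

('z', 'fhh', 'f')

Pattern: optionally a non-digit (captured); then one or more of a character in [f-k] (lazy) (captured); then one or more of a character in [1-5]; then a word character (captured); then anchored at the end.
Unlike `match`, `search` isn't anchored — it looks for the pattern anywhere in the string.
The match spans [10:17] → 'zfhh31f'.
Captured: group 1 = 'z', group 2 = 'fhh', group 3 = 'f'.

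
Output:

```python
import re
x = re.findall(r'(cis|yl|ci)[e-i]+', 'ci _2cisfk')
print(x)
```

Matches: at [5:9] match 'cisf', group 1 = 'cis'.
Because there's exactly one group, `findall` drops the full match and keeps group 1 from the one hit.

['cis']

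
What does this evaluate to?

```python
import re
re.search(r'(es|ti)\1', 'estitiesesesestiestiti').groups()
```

The match spans [2:6] → 'titi'.
Captured: group 1 = 'ti'.

('ti',)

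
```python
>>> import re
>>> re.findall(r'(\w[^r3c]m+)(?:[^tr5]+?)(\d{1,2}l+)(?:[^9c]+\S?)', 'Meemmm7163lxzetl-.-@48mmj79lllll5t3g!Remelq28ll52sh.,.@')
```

Pattern: a word character, then any character except [r3c], then one or more of the literal 'm' (captured); then one or more of any character except [tr5] (lazy) (non-capturing group); then 1 to 2 of a digit, then one or more of a literal 'l' (captured); then one or more of any character except [9c], then optionally a non-whitespace character (non-capturing group).
Matches: at [1:27] match 'eemmm7163lxzetl-.-@48mmj79', groups = ('eemmm', '63l'); at [37:55] match 'Remelq28ll52sh.,.@', groups = ('Rem', '28ll').
With 2 capturing groups, `findall` returns a 2-tuple per match.

[('eemmm', '63l'), ('Rem', '28ll')]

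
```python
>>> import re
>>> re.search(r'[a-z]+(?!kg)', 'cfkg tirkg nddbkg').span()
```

(0, 4)

A negative assertion filters positions out without eating any characters.
Unlike `match`, `search` isn't anchored — it looks for the pattern anywhere in the string.
The match spans [0:4] → 'cfkg'.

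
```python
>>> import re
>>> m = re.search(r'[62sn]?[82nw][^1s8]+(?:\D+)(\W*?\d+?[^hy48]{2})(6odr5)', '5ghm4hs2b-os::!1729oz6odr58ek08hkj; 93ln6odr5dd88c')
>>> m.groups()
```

This matches optionally one of [62sn], then one of [82nw], then one or more of any character except [1s8]; then one or more of a non-digit (non-capturing group); then zero or more of a non-word character (lazy), then one or more of a digit (lazy), then exactly 2 of any character except [hy48] (captured); then the literal '6o', then the literal 'dr5' (captured).
`re.search` scans for the first position where the pattern succeeds.
The match spans [6:26] → 's2b-os::!1729oz6odr5'.
Captured: group 1 = '1729oz', group 2 = '6odr5'.

('1729oz', '6odr5')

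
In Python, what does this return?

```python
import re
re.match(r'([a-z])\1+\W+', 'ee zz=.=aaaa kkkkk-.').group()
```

'ee '

With `match`, the pattern is implicitly anchored at the beginning.
The match spans [0:3] → 'ee '.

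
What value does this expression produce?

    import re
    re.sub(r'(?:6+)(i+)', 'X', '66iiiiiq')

Each match is replaced by 'X'.

'Xq'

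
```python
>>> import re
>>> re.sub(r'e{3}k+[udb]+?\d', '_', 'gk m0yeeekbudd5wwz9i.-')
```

'gk m0y_wwz9i.-'

The pattern matches exactly 3 of the literal 'e', then one or more of a literal 'k', then one or more of one of [udb] (lazy); then a digit.
Matches: at [6:15] → 'eeekbudd5'.
Every occurrence is swapped for '_'.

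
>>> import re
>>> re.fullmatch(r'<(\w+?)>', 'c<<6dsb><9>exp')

`re.fullmatch` is like wrapping the pattern in `^…$` (in single-line mode).
Here the string isn't matched end-to-end, so the call returns None.

None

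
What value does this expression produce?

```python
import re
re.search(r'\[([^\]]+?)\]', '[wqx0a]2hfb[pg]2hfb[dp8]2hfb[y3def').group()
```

'[wqx0a]'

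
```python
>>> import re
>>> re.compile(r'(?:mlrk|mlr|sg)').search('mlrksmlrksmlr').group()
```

'mlrk'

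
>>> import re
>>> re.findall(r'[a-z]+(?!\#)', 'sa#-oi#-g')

['s', 'o', 'g']

Because the assertion is negative and zero-width, positions next to the forbidden text are skipped.
Since nothing is captured, `findall` lists the 3 matched substrings directly.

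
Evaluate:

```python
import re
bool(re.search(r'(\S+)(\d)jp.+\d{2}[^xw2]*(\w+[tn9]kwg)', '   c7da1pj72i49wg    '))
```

False

Pattern: one or more of a non-whitespace character (captured); then a digit (captured); then the literal 'jp', then one or more of any character, then exactly 2 of a digit; then zero or more of any character except [xw2]; then one or more of a word character, then one of [tn9], then the literal 'kwg' (captured).
`re.search` tries every starting position until one works.
Here no position works, so the call returns None, and `bool(None)` is False.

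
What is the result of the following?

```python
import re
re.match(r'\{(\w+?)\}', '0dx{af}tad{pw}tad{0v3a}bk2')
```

None

With `match`, the pattern is implicitly anchored at the beginning.
Here position 0 doesn't satisfy it, so the call returns None.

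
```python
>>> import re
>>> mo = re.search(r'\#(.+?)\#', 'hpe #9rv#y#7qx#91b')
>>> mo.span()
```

(4, 9)

Because the quantifier is non-greedy, it stops expanding at the earliest point where the rest of the pattern can succeed.
`re.search` tries every starting position until one works.
The match spans [4:9] → '#9rv#'.
Captured: group 1 = '9rv'.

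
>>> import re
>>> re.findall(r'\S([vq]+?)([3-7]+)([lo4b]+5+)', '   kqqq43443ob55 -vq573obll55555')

Pattern: a non-whitespace character; then one or more of one of [vq] (lazy) (captured); then one or more of a character in [3-7] (captured); then one or more of one of [lo4b], then one or more of the literal '5' (captured).
Walking the string: at [3:16] match 'kqqq43443ob55', groups = ('qqq', '43443', 'ob55'); at [17:32] match '-vq573obll55555', groups = ('vq', '573', 'obll55555').
Multiple groups make `findall` return tuples — one 3-tuple for each match.

[('qqq', '43443', 'ob55'), ('vq', '573', 'obll55555')]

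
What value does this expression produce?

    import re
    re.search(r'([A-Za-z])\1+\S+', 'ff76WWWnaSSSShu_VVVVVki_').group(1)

'f'

The match spans [0:24] → 'ff76WWWnaSSSShu_VVVVVki_'.
Captured: group 1 = 'f'.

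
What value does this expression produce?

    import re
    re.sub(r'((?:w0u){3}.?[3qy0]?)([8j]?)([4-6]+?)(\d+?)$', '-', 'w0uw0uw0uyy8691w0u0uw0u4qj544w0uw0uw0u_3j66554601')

This matches the literal 'w0u' repeated 3 times, then optionally any character, then optionally one of [3qy0] (captured); then optionally one of [8j] (captured); then one or more of a character in [4-6] (lazy) (captured); then one or more of a digit (lazy) (captured); then anchored at the end.
Matches: at [29:49] → 'w0uw0uw0u_3j66554601'.
Every occurrence is swapped for '-'.

'w0uw0uw0uyy8691w0u0uw0u4qj544-'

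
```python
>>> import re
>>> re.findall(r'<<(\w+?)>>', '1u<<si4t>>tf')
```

Matches: at [2:10] match '<<si4t>>', group 1 = 'si4t'.
One capturing group, so `findall` returns just the captured substring from the one match — 1 in all.

['si4t']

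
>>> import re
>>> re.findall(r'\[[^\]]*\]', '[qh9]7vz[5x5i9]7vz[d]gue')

Matches: at [0:5] → '[qh9]'; at [8:15] → '[5x5i9]'; at [18:21] → '[d]'.
With no groups in the pattern, `findall` gives back each whole match — 3 here.

['[qh9]', '[5x5i9]', '[d]']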